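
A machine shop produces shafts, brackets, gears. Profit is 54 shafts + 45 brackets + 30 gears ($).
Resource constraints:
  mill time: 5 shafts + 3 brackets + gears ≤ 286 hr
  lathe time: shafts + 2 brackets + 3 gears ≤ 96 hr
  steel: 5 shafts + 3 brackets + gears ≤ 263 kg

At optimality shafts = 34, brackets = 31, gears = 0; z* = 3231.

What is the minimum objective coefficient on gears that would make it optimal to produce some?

Check each constraint at x*: mill time 263/286 (slack 23); lathe time 96/96 (tight); steel 263/263 (tight).
Slack constraints have shadow price 0 (complementary slackness).
Dual feasibility on the basic columns requires 1·y_lathe time + 5·y_steel = 54, 2·y_lathe time + 3·y_steel = 45.
→ y_lathe time = 9 and y_steel = 9.
gears enters the basis when its profit ≥ yᵀa₃ = 9·3 + 9·1 = 36.

36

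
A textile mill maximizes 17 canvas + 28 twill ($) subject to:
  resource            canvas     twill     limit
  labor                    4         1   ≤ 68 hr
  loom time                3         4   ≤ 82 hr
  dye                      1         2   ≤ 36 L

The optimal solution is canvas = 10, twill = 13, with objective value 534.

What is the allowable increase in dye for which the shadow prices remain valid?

Binding constraints: loom time, dye. The basis is B = [[3,4],[1,2]] with det 2.
Per unit increase in dye, x* moves by d = (-2, 1.5).
The basis stays optimal until canvas reaches 0; allowable increase = 5 L.

5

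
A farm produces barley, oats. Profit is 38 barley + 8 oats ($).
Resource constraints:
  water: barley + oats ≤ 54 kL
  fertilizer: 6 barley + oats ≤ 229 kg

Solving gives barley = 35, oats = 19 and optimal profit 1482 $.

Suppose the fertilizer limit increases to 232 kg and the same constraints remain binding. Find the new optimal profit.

Both water and fertilizer are binding at x*.
From A_Bᵀ y = c: 1·y_water + 6·y_fertilizer = 38; 1·y_water + 1·y_fertilizer = 8.
This yields shadow prices y_water = 2, y_fertilizer = 6.
Δz = y_fertilizer·Δb = 6 × (3) = 18, so new z* = 1482 + 18 = 1500.

1500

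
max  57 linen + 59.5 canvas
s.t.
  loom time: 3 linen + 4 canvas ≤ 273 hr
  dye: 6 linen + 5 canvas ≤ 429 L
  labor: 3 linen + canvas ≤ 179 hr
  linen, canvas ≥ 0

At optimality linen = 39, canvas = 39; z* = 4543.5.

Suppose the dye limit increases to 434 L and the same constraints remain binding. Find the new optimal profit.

At the optimum: loom time uses 273 of 273 (binding); dye uses 429 of 429 (binding); labor uses 156 of 179 (slack = 23).
Slack constraints have shadow price 0 (complementary slackness).
Dual feasibility on the basic columns requires 3·y_loom time + 6·y_dye = 57, 4·y_loom time + 5·y_dye = 59.5.
→ y_loom time = 8 and y_dye = 5.5.
Δz = y_dye·Δb = 5.5 × (5) = 27.5, so new z* = 4543.5 + 27.5 = 4571.

4571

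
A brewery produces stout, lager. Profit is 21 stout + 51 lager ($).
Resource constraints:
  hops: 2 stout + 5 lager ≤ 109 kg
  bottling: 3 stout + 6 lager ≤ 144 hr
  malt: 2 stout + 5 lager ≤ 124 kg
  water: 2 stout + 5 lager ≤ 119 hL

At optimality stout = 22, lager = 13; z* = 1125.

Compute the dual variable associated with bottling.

1

At the optimum: hops uses 109 of 109 (binding); bottling uses 144 of 144 (binding); malt uses 109 of 124 (slack = 15); water uses 109 of 119 (slack = 10).
Slack constraints have shadow price 0 (complementary slackness).
From A_Bᵀ y = c: 2·y_hops + 3·y_bottling = 21; 5·y_hops + 6·y_bottling = 51.
This yields shadow prices y_hops = 9, y_bottling = 1.
Shadow price of bottling = 1.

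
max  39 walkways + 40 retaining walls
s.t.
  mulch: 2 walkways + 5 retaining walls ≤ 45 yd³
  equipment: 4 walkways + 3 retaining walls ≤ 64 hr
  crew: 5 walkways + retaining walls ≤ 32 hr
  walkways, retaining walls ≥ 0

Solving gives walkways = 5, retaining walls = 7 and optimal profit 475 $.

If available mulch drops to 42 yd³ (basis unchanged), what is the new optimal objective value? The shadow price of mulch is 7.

Δb = -3, so new z* = 475 + (7)·(-3) = 475 − 21 = 454.

454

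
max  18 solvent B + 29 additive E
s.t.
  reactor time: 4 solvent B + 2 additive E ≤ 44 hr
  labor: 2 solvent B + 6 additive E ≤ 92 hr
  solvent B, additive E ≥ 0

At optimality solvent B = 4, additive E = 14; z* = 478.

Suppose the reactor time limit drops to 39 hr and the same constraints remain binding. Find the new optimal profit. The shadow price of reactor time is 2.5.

465.5

Δb = -5, so new z* = 478 + (2.5)·(-5) = 478 − 12.5 = 465.5.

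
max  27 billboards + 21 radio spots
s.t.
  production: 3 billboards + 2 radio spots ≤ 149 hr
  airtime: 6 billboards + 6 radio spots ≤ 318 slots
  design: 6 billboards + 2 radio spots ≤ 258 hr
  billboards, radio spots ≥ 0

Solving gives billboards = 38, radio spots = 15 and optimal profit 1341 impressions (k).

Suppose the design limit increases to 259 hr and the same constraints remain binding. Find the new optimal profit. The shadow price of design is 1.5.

1342.5

Δb = 1, so new z* = 1341 + (1.5)·(1) = 1341 + 1.5 = 1342.5.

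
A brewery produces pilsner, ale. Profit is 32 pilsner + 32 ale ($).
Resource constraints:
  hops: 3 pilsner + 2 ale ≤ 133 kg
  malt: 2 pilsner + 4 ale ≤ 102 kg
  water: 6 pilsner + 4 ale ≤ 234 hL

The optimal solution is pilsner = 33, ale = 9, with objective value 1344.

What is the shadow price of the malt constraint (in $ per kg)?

Check each constraint at x*: hops 117/133 (slack 16); malt 102/102 (tight); water 234/234 (tight).
By complementary slackness, y = 0 for the non-binding constraint.
The binding rows give the dual system: 2·y_malt + 6·y_water = 32 and 4·y_malt + 4·y_water = 32.
This yields shadow prices y_malt = 4, y_water = 4.
Shadow price of malt = 4.

4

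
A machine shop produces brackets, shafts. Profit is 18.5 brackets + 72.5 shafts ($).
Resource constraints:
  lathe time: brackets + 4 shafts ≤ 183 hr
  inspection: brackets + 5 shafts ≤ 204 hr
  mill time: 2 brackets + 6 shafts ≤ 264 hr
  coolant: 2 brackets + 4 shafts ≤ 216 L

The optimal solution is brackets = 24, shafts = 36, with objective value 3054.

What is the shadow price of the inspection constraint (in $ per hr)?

At the optimum: lathe time uses 168 of 183 (slack = 15); inspection uses 204 of 204 (binding); mill time uses 264 of 264 (binding); coolant uses 192 of 216 (slack = 24).
Slack constraints have shadow price 0 (complementary slackness).
Dual feasibility on the basic columns requires 1·y_inspection + 2·y_mill time = 18.5, 5·y_inspection + 6·y_mill time = 72.5.
→ y_inspection = 8.5 and y_mill time = 5.
Shadow price of inspection = 8.5.

8.5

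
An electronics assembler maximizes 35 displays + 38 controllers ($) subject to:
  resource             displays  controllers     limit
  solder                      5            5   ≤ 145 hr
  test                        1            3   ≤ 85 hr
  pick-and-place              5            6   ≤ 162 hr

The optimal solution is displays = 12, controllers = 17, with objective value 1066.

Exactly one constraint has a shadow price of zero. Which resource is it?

test

solder: 145/145 (binding)
test: 63/85 (slack 22)
pick-and-place: 162/162 (binding)
By complementary slackness, a constraint with positive slack has shadow price 0 → test.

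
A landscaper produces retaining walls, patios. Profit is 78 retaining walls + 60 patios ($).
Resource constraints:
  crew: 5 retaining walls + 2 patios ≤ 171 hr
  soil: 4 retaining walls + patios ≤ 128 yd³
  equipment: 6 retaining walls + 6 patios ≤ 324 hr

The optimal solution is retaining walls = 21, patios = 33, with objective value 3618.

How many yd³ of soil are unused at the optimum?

soil used = 4·21 + 1·33 = 117; slack = 128 − 117 = 11.

11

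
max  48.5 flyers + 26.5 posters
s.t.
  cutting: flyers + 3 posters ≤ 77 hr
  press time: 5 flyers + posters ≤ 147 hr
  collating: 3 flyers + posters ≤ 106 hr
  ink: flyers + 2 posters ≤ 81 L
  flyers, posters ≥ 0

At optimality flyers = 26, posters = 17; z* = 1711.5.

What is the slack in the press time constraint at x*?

0

press time used = 5·26 + 1·17 = 147; slack = 147 − 147 = 0.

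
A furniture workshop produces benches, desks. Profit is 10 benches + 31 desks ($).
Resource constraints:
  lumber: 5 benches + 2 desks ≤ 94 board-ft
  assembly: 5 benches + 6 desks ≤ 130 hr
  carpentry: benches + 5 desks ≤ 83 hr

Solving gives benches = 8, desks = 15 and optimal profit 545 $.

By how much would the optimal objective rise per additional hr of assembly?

1

Check each constraint at x*: lumber 70/94 (slack 24); assembly 130/130 (tight); carpentry 83/83 (tight).
Slack constraints have shadow price 0 (complementary slackness).
The binding rows give the dual system: 5·y_assembly + 1·y_carpentry = 10 and 6·y_assembly + 5·y_carpentry = 31.
This yields shadow prices y_assembly = 1, y_carpentry = 5.
Shadow price of assembly = 1.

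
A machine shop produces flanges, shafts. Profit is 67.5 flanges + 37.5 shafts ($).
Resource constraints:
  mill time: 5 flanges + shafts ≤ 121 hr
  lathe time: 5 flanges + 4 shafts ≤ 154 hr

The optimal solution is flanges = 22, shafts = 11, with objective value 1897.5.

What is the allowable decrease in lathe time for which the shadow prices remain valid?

Binding constraints: mill time, lathe time. The basis is B = [[5,1],[5,4]] with det 15.
Per unit decrease in lathe time, x* moves by d = (0.0667, -0.3333).
The basis stays optimal until shafts reaches 0; allowable decrease = 33 hr.

33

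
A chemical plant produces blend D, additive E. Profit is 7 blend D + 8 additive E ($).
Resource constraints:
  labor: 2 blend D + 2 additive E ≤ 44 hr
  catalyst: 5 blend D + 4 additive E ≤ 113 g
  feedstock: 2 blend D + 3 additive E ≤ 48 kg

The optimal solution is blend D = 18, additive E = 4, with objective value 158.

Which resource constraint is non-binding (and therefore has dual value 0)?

labor: 44/44 (binding)
catalyst: 106/113 (slack 7)
feedstock: 48/48 (binding)
By complementary slackness, a constraint with positive slack has shadow price 0 → catalyst.

catalyst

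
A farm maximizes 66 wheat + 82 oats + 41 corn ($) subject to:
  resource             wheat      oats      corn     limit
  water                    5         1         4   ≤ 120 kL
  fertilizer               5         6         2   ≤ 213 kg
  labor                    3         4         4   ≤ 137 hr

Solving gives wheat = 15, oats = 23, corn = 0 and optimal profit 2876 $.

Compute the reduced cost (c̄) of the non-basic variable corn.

-5

At the optimum: water uses 98 of 120 (slack = 22); fertilizer uses 213 of 213 (binding); labor uses 137 of 137 (binding).
Slack constraints have shadow price 0 (complementary slackness).
From A_Bᵀ y = c: 5·y_fertilizer + 3·y_labor = 66; 6·y_fertilizer + 4·y_labor = 82.
Solving: y_fertilizer = 9, y_labor = 7.
Reduced cost of corn: c₃ − yᵀa₃ = 41 − (9·2 + 7·4) = 41 − 46 = -5.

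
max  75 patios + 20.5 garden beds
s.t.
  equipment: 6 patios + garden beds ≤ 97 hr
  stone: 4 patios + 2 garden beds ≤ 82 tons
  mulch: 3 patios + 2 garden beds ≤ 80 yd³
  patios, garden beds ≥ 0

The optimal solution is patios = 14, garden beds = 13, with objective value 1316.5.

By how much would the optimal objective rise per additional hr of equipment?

8.5

Check each constraint at x*: equipment 97/97 (tight); stone 82/82 (tight); mulch 68/80 (slack 12).
By complementary slackness, y = 0 for the non-binding constraint.
Dual feasibility on the basic columns requires 6·y_equipment + 4·y_stone = 75, 1·y_equipment + 2·y_stone = 20.5.
Solving: y_equipment = 8.5, y_stone = 6.
Shadow price of equipment = 8.5.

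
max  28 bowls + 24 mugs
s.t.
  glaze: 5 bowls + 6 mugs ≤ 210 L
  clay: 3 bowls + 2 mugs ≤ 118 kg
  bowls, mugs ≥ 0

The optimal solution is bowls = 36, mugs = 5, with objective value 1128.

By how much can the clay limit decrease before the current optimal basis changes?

48

Binding constraints: glaze, clay. The basis is B = [[5,6],[3,2]] with det -8.
Per unit decrease in clay, x* moves by d = (-0.75, 0.625).
The basis stays optimal until bowls reaches 0; allowable decrease = 48 kg.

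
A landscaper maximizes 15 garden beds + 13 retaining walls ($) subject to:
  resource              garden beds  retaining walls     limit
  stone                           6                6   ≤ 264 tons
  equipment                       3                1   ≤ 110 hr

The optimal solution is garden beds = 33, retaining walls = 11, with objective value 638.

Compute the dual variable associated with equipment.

At the optimum: stone uses 264 of 264 (binding); equipment uses 110 of 110 (binding).
Dual feasibility on the basic columns requires 6·y_stone + 3·y_equipment = 15, 6·y_stone + 1·y_equipment = 13.
→ y_stone = 2 and y_equipment = 1.
Shadow price of equipment = 1.

1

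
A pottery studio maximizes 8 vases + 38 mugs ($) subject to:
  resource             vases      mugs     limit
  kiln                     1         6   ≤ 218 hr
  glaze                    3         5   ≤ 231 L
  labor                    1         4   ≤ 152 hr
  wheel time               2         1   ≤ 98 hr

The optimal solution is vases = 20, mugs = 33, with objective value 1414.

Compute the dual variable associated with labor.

At the optimum: kiln uses 218 of 218 (binding); glaze uses 225 of 231 (slack = 6); labor uses 152 of 152 (binding); wheel time uses 73 of 98 (slack = 25).
Since glaze, wheel time are not tight, their duals are 0.
From A_Bᵀ y = c: 1·y_kiln + 1·y_labor = 8; 6·y_kiln + 4·y_labor = 38.
→ y_kiln = 3 and y_labor = 5.
Shadow price of labor = 5.

5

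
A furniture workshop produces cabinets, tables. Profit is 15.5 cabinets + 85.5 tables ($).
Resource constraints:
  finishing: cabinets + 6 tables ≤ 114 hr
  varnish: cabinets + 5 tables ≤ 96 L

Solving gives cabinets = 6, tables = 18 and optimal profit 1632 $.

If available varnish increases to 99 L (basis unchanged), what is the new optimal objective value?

Both finishing and varnish are binding at x*.
The binding rows give the dual system: 1·y_finishing + 1·y_varnish = 15.5 and 6·y_finishing + 5·y_varnish = 85.5.
This yields shadow prices y_finishing = 8, y_varnish = 7.5.
Δz = y_varnish·Δb = 7.5 × (3) = 22.5, so new z* = 1632 + 22.5 = 1654.5.

1654.5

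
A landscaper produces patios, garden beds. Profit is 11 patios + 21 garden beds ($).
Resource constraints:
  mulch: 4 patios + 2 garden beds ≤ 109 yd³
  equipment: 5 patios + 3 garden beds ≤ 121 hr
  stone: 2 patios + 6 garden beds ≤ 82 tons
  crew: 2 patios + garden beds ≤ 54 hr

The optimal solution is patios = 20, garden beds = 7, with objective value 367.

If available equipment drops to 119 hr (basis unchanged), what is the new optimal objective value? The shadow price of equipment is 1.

Δb = -2, so new z* = 367 + (1)·(-2) = 367 − 2 = 365.

365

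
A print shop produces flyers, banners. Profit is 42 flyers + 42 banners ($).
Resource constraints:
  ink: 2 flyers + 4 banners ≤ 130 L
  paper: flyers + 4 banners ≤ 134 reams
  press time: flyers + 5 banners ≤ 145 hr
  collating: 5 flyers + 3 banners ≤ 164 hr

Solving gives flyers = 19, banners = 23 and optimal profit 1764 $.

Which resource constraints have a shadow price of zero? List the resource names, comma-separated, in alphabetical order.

ink: 130/130 (binding)
paper: 111/134 (slack 23)
press time: 134/145 (slack 11)
collating: 164/164 (binding)
By complementary slackness, a constraint with positive slack has shadow price 0 → paper, press time.

paper, press time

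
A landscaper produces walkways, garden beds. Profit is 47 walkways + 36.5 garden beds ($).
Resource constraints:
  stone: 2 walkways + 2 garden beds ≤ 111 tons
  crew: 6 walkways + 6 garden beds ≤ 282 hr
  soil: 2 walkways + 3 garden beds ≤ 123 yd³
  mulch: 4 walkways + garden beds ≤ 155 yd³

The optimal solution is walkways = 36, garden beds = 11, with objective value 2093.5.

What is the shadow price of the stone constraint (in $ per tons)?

0

Check each constraint at x*: stone 94/111 (slack 17); crew 282/282 (tight); soil 105/123 (slack 18); mulch 155/155 (tight).
Slack constraints have shadow price 0 (complementary slackness).
Dual feasibility on the basic columns requires 6·y_crew + 4·y_mulch = 47, 6·y_crew + 1·y_mulch = 36.5.
→ y_crew = 5.5 and y_mulch = 3.5.
Shadow price of stone = 0.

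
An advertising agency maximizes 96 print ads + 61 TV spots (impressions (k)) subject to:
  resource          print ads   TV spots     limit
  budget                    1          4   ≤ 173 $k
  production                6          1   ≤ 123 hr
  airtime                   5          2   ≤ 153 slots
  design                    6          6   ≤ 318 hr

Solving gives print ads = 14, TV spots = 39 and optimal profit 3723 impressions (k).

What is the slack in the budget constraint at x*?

3

budget used = 1·14 + 4·39 = 170; slack = 173 − 170 = 3.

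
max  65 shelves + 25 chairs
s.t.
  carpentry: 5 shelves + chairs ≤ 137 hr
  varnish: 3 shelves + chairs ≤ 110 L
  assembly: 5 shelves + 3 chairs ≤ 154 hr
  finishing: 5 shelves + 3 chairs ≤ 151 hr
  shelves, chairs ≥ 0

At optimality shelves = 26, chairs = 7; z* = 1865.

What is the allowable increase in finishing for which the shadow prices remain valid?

Binding constraints: carpentry, finishing. The basis is B = [[5,1],[5,3]] with det 10.
Per unit increase in finishing, x* moves by d = (-0.1, 0.5).
The basis stays optimal until assembly becomes binding; allowable increase = 3 hr.

3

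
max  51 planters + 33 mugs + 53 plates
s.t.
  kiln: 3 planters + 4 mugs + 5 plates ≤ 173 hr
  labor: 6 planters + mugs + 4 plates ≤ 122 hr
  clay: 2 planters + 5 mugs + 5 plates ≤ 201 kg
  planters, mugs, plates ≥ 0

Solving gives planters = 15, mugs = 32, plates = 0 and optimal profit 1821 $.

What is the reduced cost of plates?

-2

Check each constraint at x*: kiln 173/173 (tight); labor 122/122 (tight); clay 190/201 (slack 11).
Since clay is not tight, its dual is 0.
Dual feasibility on the basic columns requires 3·y_kiln + 6·y_labor = 51, 4·y_kiln + 1·y_labor = 33.
This yields shadow prices y_kiln = 7, y_labor = 5.
Reduced cost of plates: c₃ − yᵀa₃ = 53 − (7·5 + 5·4) = 53 − 55 = -2.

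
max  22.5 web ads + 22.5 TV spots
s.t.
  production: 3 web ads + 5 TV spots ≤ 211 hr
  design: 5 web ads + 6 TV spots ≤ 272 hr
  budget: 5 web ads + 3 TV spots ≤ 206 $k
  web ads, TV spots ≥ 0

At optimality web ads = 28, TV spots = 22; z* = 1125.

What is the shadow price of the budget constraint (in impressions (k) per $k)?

Binding: design and budget. Non-binding: production (17 unused).
By complementary slackness, y = 0 for the non-binding constraint.
Dual feasibility on the basic columns requires 5·y_design + 5·y_budget = 22.5, 6·y_design + 3·y_budget = 22.5.
→ y_design = 3 and y_budget = 1.5.
Shadow price of budget = 1.5.

1.5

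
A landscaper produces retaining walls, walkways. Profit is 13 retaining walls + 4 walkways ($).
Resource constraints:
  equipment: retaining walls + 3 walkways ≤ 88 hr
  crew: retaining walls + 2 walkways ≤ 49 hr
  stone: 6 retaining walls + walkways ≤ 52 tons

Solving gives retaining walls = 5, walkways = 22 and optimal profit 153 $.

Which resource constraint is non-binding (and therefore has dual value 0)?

equipment: 71/88 (slack 17)
crew: 49/49 (binding)
stone: 52/52 (binding)
By complementary slackness, a constraint with positive slack has shadow price 0 → equipment.

equipment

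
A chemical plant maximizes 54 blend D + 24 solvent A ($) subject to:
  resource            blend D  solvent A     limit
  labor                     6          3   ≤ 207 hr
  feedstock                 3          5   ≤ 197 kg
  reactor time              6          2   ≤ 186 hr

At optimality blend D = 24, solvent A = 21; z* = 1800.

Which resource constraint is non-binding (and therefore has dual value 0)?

labor: 207/207 (binding)
feedstock: 177/197 (slack 20)
reactor time: 186/186 (binding)
By complementary slackness, a constraint with positive slack has shadow price 0 → feedstock.

feedstock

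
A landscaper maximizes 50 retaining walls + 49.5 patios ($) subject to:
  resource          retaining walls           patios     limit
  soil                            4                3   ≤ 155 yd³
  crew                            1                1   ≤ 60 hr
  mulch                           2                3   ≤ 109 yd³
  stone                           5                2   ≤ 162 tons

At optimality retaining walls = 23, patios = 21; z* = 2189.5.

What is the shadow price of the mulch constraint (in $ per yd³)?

Check each constraint at x*: soil 155/155 (tight); crew 44/60 (slack 16); mulch 109/109 (tight); stone 157/162 (slack 5).
Slack constraints have shadow price 0 (complementary slackness).
From A_Bᵀ y = c: 4·y_soil + 2·y_mulch = 50; 3·y_soil + 3·y_mulch = 49.5.
→ y_soil = 8.5 and y_mulch = 8.
Shadow price of mulch = 8.

8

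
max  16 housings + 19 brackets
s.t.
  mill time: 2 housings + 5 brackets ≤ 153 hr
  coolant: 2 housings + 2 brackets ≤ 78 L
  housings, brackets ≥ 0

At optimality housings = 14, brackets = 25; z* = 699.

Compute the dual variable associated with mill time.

Both mill time and coolant are binding at x*.
The binding rows give the dual system: 2·y_mill time + 2·y_coolant = 16 and 5·y_mill time + 2·y_coolant = 19.
Solving: y_mill time = 1, y_coolant = 7.
Shadow price of mill time = 1.

1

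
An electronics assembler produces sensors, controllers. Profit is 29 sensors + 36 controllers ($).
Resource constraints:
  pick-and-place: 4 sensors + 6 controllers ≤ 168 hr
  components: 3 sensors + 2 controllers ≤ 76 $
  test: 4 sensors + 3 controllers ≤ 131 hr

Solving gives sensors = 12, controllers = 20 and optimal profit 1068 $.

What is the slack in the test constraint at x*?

23

test used = 4·12 + 3·20 = 108; slack = 131 − 108 = 23.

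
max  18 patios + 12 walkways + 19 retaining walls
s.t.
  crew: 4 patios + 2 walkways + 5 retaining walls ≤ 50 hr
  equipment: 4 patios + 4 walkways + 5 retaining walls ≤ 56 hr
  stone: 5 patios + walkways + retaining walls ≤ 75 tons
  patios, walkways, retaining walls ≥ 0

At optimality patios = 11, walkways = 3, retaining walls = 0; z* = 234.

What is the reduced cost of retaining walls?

-3.5

At the optimum: crew uses 50 of 50 (binding); equipment uses 56 of 56 (binding); stone uses 58 of 75 (slack = 17).
Slack constraints have shadow price 0 (complementary slackness).
The binding rows give the dual system: 4·y_crew + 4·y_equipment = 18 and 2·y_crew + 4·y_equipment = 12.
Solving: y_crew = 3, y_equipment = 1.5.
Reduced cost of retaining walls: c₃ − yᵀa₃ = 19 − (3·5 + 1.5·5) = 19 − 22.5 = -3.5.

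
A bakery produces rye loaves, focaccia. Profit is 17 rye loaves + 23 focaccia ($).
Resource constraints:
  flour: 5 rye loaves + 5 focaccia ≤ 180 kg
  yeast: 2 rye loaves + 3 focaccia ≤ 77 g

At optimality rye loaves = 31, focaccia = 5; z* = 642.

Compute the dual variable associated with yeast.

6

At the optimum: flour uses 180 of 180 (binding); yeast uses 77 of 77 (binding).
The binding rows give the dual system: 5·y_flour + 2·y_yeast = 17 and 5·y_flour + 3·y_yeast = 23.
This yields shadow prices y_flour = 1, y_yeast = 6.
Shadow price of yeast = 6.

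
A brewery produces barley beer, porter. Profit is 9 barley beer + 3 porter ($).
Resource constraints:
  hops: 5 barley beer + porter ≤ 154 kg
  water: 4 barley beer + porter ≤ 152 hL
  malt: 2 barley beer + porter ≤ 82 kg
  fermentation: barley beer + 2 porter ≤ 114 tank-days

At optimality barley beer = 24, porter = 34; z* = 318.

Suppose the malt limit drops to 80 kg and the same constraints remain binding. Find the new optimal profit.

314

Binding: hops and malt. Non-binding: water (22 unused), fermentation (22 unused).
Slack constraints have shadow price 0 (complementary slackness).
Dual feasibility on the basic columns requires 5·y_hops + 2·y_malt = 9, 1·y_hops + 1·y_malt = 3.
→ y_hops = 1 and y_malt = 2.
Δz = y_malt·Δb = 2 × (-2) = -4, so new z* = 318 − 4 = 314.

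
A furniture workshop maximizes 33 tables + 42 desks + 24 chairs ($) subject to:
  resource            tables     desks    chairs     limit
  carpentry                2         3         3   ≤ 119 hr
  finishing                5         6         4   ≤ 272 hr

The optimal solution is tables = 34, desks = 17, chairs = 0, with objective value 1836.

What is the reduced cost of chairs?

Both carpentry and finishing are binding at x*.
Dual feasibility on the basic columns requires 2·y_carpentry + 5·y_finishing = 33, 3·y_carpentry + 6·y_finishing = 42.
Solving: y_carpentry = 4, y_finishing = 5.
Reduced cost of chairs: c₃ − yᵀa₃ = 24 − (4·3 + 5·4) = 24 − 32 = -8.

-8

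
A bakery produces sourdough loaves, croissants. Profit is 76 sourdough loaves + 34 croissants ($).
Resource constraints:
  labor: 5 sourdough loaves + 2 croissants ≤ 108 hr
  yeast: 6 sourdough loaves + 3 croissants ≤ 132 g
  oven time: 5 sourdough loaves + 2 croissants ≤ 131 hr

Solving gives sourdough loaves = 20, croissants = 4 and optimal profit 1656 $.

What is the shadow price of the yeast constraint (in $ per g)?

6

Binding: labor and yeast. Non-binding: oven time (23 unused).
By complementary slackness, y = 0 for the non-binding constraint.
From A_Bᵀ y = c: 5·y_labor + 6·y_yeast = 76; 2·y_labor + 3·y_yeast = 34.
Solving: y_labor = 8, y_yeast = 6.
Shadow price of yeast = 6.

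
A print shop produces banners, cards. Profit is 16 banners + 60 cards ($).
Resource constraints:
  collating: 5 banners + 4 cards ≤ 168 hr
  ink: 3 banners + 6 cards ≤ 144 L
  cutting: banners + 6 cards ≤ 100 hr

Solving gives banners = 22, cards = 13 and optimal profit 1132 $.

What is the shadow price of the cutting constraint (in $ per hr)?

7

Check each constraint at x*: collating 162/168 (slack 6); ink 144/144 (tight); cutting 100/100 (tight).
By complementary slackness, y = 0 for the non-binding constraint.
Dual feasibility on the basic columns requires 3·y_ink + 1·y_cutting = 16, 6·y_ink + 6·y_cutting = 60.
This yields shadow prices y_ink = 3, y_cutting = 7.
Shadow price of cutting = 7.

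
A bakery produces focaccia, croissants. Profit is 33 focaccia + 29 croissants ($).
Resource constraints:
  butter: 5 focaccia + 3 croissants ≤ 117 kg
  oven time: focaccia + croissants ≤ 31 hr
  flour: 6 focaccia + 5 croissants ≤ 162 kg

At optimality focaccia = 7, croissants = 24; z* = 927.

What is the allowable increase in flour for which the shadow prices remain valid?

5

Binding constraints: oven time, flour. The basis is B = [[1,1],[6,5]] with det -1.
Per unit increase in flour, x* moves by d = (1, -1).
The basis stays optimal until butter becomes binding; allowable increase = 5 kg.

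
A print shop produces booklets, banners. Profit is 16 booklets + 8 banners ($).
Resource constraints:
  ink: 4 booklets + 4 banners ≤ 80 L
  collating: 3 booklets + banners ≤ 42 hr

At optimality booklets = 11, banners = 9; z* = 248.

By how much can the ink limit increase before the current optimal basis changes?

Binding constraints: ink, collating. The basis is B = [[4,4],[3,1]] with det -8.
Per unit increase in ink, x* moves by d = (-0.125, 0.375).
The basis stays optimal until booklets reaches 0; allowable increase = 88 L.

88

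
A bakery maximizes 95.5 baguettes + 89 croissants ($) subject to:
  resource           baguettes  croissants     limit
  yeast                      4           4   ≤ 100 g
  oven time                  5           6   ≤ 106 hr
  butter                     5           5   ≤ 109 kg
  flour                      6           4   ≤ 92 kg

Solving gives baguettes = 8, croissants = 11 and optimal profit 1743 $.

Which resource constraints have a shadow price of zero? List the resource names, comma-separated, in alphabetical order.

butter, yeast

yeast: 76/100 (slack 24)
oven time: 106/106 (binding)
butter: 95/109 (slack 14)
flour: 92/92 (binding)
By complementary slackness, a constraint with positive slack has shadow price 0 → butter, yeast.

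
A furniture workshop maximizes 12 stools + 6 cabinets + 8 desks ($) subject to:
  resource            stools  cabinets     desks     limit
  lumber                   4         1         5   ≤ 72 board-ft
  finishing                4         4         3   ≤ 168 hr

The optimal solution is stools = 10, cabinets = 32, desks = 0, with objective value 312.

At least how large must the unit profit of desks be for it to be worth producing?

Both lumber and finishing are binding at x*.
The binding rows give the dual system: 4·y_lumber + 4·y_finishing = 12 and 1·y_lumber + 4·y_finishing = 6.
This yields shadow prices y_lumber = 2, y_finishing = 1.
desks enters the basis when its profit ≥ yᵀa₃ = 2·5 + 1·3 = 13.

13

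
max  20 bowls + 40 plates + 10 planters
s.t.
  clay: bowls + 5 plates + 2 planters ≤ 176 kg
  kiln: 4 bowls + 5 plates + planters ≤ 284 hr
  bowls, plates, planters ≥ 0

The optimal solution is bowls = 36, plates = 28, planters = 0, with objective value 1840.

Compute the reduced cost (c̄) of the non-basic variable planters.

At the optimum: clay uses 176 of 176 (binding); kiln uses 284 of 284 (binding).
From A_Bᵀ y = c: 1·y_clay + 4·y_kiln = 20; 5·y_clay + 5·y_kiln = 40.
→ y_clay = 4 and y_kiln = 4.
Reduced cost of planters: c₃ − yᵀa₃ = 10 − (4·2 + 4·1) = 10 − 12 = -2.

-2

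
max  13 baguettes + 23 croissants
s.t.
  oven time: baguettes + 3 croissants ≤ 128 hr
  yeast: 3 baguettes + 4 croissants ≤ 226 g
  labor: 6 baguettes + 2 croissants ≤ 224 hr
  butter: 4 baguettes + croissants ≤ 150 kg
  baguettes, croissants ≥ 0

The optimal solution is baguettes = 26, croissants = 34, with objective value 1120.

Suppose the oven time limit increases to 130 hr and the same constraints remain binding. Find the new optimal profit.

Binding: oven time and labor. Non-binding: yeast (12 unused), butter (12 unused).
Since yeast, butter are not tight, their duals are 0.
The binding rows give the dual system: 1·y_oven time + 6·y_labor = 13 and 3·y_oven time + 2·y_labor = 23.
This yields shadow prices y_oven time = 7, y_labor = 1.
Δz = y_oven time·Δb = 7 × (2) = 14, so new z* = 1120 + 14 = 1134.

1134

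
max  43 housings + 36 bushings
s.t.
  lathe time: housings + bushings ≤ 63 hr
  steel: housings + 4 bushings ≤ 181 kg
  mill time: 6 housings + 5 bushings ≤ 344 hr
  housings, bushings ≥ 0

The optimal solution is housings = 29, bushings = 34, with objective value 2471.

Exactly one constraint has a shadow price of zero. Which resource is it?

lathe time: 63/63 (binding)
steel: 165/181 (slack 16)
mill time: 344/344 (binding)
By complementary slackness, a constraint with positive slack has shadow price 0 → steel.

steel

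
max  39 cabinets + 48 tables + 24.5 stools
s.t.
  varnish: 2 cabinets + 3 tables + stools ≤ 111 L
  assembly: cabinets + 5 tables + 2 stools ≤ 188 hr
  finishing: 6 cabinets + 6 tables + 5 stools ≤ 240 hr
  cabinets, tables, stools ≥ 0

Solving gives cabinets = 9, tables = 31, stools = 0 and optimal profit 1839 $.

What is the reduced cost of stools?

-2

At the optimum: varnish uses 111 of 111 (binding); assembly uses 164 of 188 (slack = 24); finishing uses 240 of 240 (binding).
Slack constraints have shadow price 0 (complementary slackness).
From A_Bᵀ y = c: 2·y_varnish + 6·y_finishing = 39; 3·y_varnish + 6·y_finishing = 48.
→ y_varnish = 9 and y_finishing = 3.5.
Reduced cost of stools: c₃ − yᵀa₃ = 24.5 − (9·1 + 3.5·5) = 24.5 − 26.5 = -2.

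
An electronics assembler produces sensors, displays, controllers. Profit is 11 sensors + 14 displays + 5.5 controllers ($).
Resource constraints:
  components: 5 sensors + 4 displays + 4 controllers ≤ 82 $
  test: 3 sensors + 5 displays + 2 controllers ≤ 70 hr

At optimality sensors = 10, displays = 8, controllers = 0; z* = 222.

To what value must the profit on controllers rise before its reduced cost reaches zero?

8

Check each constraint at x*: components 82/82 (tight); test 70/70 (tight).
Dual feasibility on the basic columns requires 5·y_components + 3·y_test = 11, 4·y_components + 5·y_test = 14.
This yields shadow prices y_components = 1, y_test = 2.
controllers enters the basis when its profit ≥ yᵀa₃ = 1·4 + 2·2 = 8.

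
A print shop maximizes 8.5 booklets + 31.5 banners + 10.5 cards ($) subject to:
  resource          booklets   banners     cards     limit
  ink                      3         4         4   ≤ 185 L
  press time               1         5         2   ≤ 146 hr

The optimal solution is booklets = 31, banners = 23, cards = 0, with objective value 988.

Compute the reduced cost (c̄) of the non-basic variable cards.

Both ink and press time are binding at x*.
Dual feasibility on the basic columns requires 3·y_ink + 1·y_press time = 8.5, 4·y_ink + 5·y_press time = 31.5.
This yields shadow prices y_ink = 1, y_press time = 5.5.
Reduced cost of cards: c₃ − yᵀa₃ = 10.5 − (1·4 + 5.5·2) = 10.5 − 15 = -4.5.

-4.5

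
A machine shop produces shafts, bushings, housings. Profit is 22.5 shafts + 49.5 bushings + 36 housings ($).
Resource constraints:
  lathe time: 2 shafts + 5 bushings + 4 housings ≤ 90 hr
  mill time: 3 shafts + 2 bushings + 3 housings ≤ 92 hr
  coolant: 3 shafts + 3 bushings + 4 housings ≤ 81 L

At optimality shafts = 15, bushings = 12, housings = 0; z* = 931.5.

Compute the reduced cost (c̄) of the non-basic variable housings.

-6

At the optimum: lathe time uses 90 of 90 (binding); mill time uses 69 of 92 (slack = 23); coolant uses 81 of 81 (binding).
Slack constraints have shadow price 0 (complementary slackness).
Dual feasibility on the basic columns requires 2·y_lathe time + 3·y_coolant = 22.5, 5·y_lathe time + 3·y_coolant = 49.5.
→ y_lathe time = 9 and y_coolant = 1.5.
Reduced cost of housings: c₃ − yᵀa₃ = 36 − (9·4 + 1.5·4) = 36 − 42 = -6.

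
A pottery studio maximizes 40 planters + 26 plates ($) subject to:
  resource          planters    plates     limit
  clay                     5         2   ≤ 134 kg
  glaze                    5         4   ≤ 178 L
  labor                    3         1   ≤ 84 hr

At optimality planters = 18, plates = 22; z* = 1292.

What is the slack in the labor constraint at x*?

8

labor used = 3·18 + 1·22 = 76; slack = 84 − 76 = 8.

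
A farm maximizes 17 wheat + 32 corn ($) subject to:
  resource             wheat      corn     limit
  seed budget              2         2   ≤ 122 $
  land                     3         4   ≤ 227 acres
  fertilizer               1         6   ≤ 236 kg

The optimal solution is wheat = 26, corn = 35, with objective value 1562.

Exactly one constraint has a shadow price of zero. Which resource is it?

land

seed budget: 122/122 (binding)
land: 218/227 (slack 9)
fertilizer: 236/236 (binding)
By complementary slackness, a constraint with positive slack has shadow price 0 → land.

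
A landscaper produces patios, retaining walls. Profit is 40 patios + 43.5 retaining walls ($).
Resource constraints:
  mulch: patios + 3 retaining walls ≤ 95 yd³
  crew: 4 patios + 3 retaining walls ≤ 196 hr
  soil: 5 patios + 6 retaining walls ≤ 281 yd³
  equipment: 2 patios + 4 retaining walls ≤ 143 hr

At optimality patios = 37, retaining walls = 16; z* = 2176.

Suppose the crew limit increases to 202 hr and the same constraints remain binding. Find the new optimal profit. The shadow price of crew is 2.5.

Δb = 6, so new z* = 2176 + (2.5)·(6) = 2176 + 15 = 2191.

2191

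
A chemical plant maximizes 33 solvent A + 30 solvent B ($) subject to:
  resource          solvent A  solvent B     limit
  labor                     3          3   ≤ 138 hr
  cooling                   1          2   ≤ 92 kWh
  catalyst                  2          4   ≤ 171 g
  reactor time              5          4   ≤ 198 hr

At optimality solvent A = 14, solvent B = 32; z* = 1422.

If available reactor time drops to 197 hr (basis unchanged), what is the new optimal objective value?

Check each constraint at x*: labor 138/138 (tight); cooling 78/92 (slack 14); catalyst 156/171 (slack 15); reactor time 198/198 (tight).
Since cooling, catalyst are not tight, their duals are 0.
From A_Bᵀ y = c: 3·y_labor + 5·y_reactor time = 33; 3·y_labor + 4·y_reactor time = 30.
Solving: y_labor = 6, y_reactor time = 3.
Δz = y_reactor time·Δb = 3 × (-1) = -3, so new z* = 1422 − 3 = 1419.

1419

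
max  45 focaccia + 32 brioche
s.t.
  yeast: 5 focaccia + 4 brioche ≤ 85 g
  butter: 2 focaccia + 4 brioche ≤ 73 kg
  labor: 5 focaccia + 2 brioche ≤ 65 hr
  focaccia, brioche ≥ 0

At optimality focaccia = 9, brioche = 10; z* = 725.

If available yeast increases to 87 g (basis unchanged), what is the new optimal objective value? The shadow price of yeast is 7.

Δb = 2, so new z* = 725 + (7)·(2) = 725 + 14 = 739.

739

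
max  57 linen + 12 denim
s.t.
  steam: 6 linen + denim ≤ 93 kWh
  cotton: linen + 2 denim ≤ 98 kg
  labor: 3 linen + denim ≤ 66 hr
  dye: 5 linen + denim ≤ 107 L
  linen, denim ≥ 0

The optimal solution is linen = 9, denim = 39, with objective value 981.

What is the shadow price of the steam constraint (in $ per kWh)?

7

Check each constraint at x*: steam 93/93 (tight); cotton 87/98 (slack 11); labor 66/66 (tight); dye 84/107 (slack 23).
Slack constraints have shadow price 0 (complementary slackness).
The binding rows give the dual system: 6·y_steam + 3·y_labor = 57 and 1·y_steam + 1·y_labor = 12.
Solving: y_steam = 7, y_labor = 5.
Shadow price of steam = 7.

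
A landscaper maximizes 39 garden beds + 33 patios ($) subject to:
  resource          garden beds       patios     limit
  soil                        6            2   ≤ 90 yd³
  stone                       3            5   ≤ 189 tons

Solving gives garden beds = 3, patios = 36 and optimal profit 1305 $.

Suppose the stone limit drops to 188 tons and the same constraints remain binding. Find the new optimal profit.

Check each constraint at x*: soil 90/90 (tight); stone 189/189 (tight).
From A_Bᵀ y = c: 6·y_soil + 3·y_stone = 39; 2·y_soil + 5·y_stone = 33.
This yields shadow prices y_soil = 4, y_stone = 5.
Δz = y_stone·Δb = 5 × (-1) = -5, so new z* = 1305 − 5 = 1300.

1300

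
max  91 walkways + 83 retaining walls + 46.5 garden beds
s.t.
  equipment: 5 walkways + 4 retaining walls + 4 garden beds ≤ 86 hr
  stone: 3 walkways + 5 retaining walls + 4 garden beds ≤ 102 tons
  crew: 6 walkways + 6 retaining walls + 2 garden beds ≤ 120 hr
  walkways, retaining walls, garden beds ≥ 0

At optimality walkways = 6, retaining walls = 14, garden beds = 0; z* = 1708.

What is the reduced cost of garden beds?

Binding: equipment and crew. Non-binding: stone (14 unused).
Slack constraints have shadow price 0 (complementary slackness).
From A_Bᵀ y = c: 5·y_equipment + 6·y_crew = 91; 4·y_equipment + 6·y_crew = 83.
Solving: y_equipment = 8, y_crew = 8.5.
Reduced cost of garden beds: c₃ − yᵀa₃ = 46.5 − (8·4 + 8.5·2) = 46.5 − 49 = -2.5.

-2.5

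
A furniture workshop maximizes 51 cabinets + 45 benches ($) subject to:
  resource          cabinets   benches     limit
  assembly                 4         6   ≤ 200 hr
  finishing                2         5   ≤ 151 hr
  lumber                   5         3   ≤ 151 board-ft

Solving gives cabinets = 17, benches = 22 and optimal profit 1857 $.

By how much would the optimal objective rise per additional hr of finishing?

0

At the optimum: assembly uses 200 of 200 (binding); finishing uses 144 of 151 (slack = 7); lumber uses 151 of 151 (binding).
Since finishing is not tight, its dual is 0.
From A_Bᵀ y = c: 4·y_assembly + 5·y_lumber = 51; 6·y_assembly + 3·y_lumber = 45.
Solving: y_assembly = 4, y_lumber = 7.
Shadow price of finishing = 0.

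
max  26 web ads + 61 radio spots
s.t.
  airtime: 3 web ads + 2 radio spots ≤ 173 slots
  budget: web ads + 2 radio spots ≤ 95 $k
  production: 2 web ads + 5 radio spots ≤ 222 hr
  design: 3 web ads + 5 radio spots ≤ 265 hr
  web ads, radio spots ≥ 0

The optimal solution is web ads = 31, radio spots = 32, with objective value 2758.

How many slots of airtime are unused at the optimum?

16

airtime used = 3·31 + 2·32 = 157; slack = 173 − 157 = 16.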